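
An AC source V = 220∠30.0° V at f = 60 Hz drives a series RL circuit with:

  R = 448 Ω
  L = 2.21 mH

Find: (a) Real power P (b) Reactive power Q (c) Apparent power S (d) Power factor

Step 1 — Angular frequency: ω = 2π·f = 2π·60 = 377 rad/s.
Step 2 — Component impedances:
  R: Z = R = 448 Ω
  L: Z = jωL = j·377·0.00221 = 0 + j0.8332 Ω
Step 3 — Series combination: Z_total = R + L = 448 + j0.8332 Ω = 448∠0.1° Ω.
Step 4 — Source phasor: V = 220∠30.0° V = 190.5 + j110 V.
Step 5 — Current: I = V / Z = 0.4257 + j0.2447 A = 0.4911∠29.9° A.
Step 6 — Complex power: S = V·I* = 108 + j0.2009 VA.
Step 7 — Real power: P = Re(S) = 108 W.
Step 8 — Reactive power: Q = Im(S) = 0.2009 VAR.
Step 9 — Apparent power: |S| = 108 VA.
Step 10 — Power factor: PF = P/|S| = 1 (lagging).

(a) P = 108 W  (b) Q = 0.2009 VAR  (c) S = 108 VA  (d) PF = 1 (lagging)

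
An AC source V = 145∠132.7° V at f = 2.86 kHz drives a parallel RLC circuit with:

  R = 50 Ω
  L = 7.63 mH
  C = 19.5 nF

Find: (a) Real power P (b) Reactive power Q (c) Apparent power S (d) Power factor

Step 1 — Angular frequency: ω = 2π·f = 2π·2860 = 1.797e+04 rad/s.
Step 2 — Component impedances:
  R: Z = R = 50 Ω
  L: Z = jωL = j·1.797e+04·0.00763 = 0 + j137.1 Ω
  C: Z = 1/(jωC) = -j/(ω·C) = 0 - j2854 Ω
Step 3 — Parallel combination: 1/Z_total = 1/R + 1/L + 1/C; Z_total = 44.62 + j15.49 Ω = 47.23∠19.1° Ω.
Step 4 — Source phasor: V = 145∠132.7° V = -98.33 + j106.6 V.
Step 5 — Current: I = V / Z = -1.227 + j2.814 A = 3.07∠113.6° A.
Step 6 — Complex power: S = V·I* = 420.5 + j146 VA.
Step 7 — Real power: P = Re(S) = 420.5 W.
Step 8 — Reactive power: Q = Im(S) = 146 VAR.
Step 9 — Apparent power: |S| = 445.1 VA.
Step 10 — Power factor: PF = P/|S| = 0.9447 (lagging).

(a) P = 420.5 W  (b) Q = 146 VAR  (c) S = 445.1 VA  (d) PF = 0.9447 (lagging)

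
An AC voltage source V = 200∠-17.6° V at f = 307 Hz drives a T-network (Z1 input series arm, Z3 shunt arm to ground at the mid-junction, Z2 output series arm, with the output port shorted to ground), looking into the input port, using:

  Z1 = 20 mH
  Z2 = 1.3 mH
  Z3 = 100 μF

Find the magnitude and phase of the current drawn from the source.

Step 1 — Angular frequency: ω = 2π·f = 2π·307 = 1929 rad/s.
Step 2 — Component impedances:
  Z1: Z = jωL = j·1929·0.02 = 0 + j38.58 Ω
  Z2: Z = jωL = j·1929·0.0013 = 0 + j2.508 Ω
  Z3: Z = 1/(jωC) = -j/(ω·C) = 0 - j5.184 Ω
Step 3 — With the output port shorted to ground, the output series arm Z2 runs from the junction to ground; the shunt arm Z3 also runs from the junction to ground. They appear in parallel: Z3 || Z2 = 0 + j4.857 Ω.
Step 4 — Series with input arm Z1: Z_in = Z1 + (Z3 || Z2) = 0 + j43.44 Ω = 43.44∠90.0° Ω.
Step 5 — Source phasor: V = 200∠-17.6° V = 190.6 - j60.47 V.
Step 6 — Ohm's law: I = V / Z_total = (190.6 - j60.47) / (0 + j43.44) = -1.392 - j4.389 A.
Step 7 — Convert to polar: |I| = 4.605 A, ∠I = -107.6°.

I = 4.605∠-107.6° A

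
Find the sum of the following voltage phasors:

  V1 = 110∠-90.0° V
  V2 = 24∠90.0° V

Step 1 — Convert each phasor to rectangular form:
  V1 = 110·(cos(-90.0°) + j·sin(-90.0°)) = 0 - j110 V
  V2 = 24·(cos(90.0°) + j·sin(90.0°)) = 0 + j24 V
Step 2 — Sum components: V_total = 0 - j86 V.
Step 3 — Convert to polar: |V_total| = 86 V, ∠V_total = -90.0°.

V_total = 86∠-90.0° V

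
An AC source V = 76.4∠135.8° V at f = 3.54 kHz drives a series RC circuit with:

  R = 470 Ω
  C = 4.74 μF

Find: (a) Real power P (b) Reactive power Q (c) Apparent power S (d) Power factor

Step 1 — Angular frequency: ω = 2π·f = 2π·3540 = 2.224e+04 rad/s.
Step 2 — Component impedances:
  R: Z = R = 470 Ω
  C: Z = 1/(jωC) = -j/(ω·C) = 0 - j9.485 Ω
Step 3 — Series combination: Z_total = R + C = 470 - j9.485 Ω = 470.1∠-1.2° Ω.
Step 4 — Source phasor: V = 76.4∠135.8° V = -54.77 + j53.26 V.
Step 5 — Current: I = V / Z = -0.1188 + j0.1109 A = 0.1625∠137.0° A.
Step 6 — Complex power: S = V·I* = 12.41 - j0.2505 VA.
Step 7 — Real power: P = Re(S) = 12.41 W.
Step 8 — Reactive power: Q = Im(S) = -0.2505 VAR.
Step 9 — Apparent power: |S| = 12.42 VA.
Step 10 — Power factor: PF = P/|S| = 0.9998 (leading).

(a) P = 12.41 W  (b) Q = -0.2505 VAR  (c) S = 12.42 VA  (d) PF = 0.9998 (leading)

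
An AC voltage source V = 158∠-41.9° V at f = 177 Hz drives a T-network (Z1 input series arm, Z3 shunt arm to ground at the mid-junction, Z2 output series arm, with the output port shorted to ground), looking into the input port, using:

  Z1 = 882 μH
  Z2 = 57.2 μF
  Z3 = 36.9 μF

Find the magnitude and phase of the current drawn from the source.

Step 1 — Angular frequency: ω = 2π·f = 2π·177 = 1112 rad/s.
Step 2 — Component impedances:
  Z1: Z = jωL = j·1112·0.000882 = 0 + j0.9809 Ω
  Z2: Z = 1/(jωC) = -j/(ω·C) = 0 - j15.72 Ω
  Z3: Z = 1/(jωC) = -j/(ω·C) = 0 - j24.37 Ω
Step 3 — With the output port shorted to ground, the output series arm Z2 runs from the junction to ground; the shunt arm Z3 also runs from the junction to ground. They appear in parallel: Z3 || Z2 = 0 - j9.556 Ω.
Step 4 — Series with input arm Z1: Z_in = Z1 + (Z3 || Z2) = 0 - j8.575 Ω = 8.575∠-90.0° Ω.
Step 5 — Source phasor: V = 158∠-41.9° V = 117.6 - j105.5 V.
Step 6 — Ohm's law: I = V / Z_total = (117.6 - j105.5) / (0 - j8.575) = 12.31 + j13.71 A.
Step 7 — Convert to polar: |I| = 18.43 A, ∠I = 48.1°.

I = 18.43∠48.1° A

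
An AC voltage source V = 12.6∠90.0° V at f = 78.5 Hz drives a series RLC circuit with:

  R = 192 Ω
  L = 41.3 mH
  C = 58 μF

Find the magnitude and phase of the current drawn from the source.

Step 1 — Angular frequency: ω = 2π·f = 2π·78.5 = 493.2 rad/s.
Step 2 — Component impedances:
  R: Z = R = 192 Ω
  L: Z = jωL = j·493.2·0.0413 = 0 + j20.37 Ω
  C: Z = 1/(jωC) = -j/(ω·C) = 0 - j34.96 Ω
Step 3 — Series combination: Z_total = R + L + C = 192 - j14.59 Ω = 192.6∠-4.3° Ω.
Step 4 — Source phasor: V = 12.6∠90.0° V = 0 + j12.6 V.
Step 5 — Ohm's law: I = V / Z_total = (0 + j12.6) / (192 - j14.59) = -0.004957 + j0.06525 A.
Step 6 — Convert to polar: |I| = 0.06544 A, ∠I = 94.3°.

I = 0.06544∠94.3° A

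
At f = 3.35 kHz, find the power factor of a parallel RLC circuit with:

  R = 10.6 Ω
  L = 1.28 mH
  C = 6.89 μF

Step 1 — Angular frequency: ω = 2π·f = 2π·3350 = 2.105e+04 rad/s.
Step 2 — Component impedances:
  R: Z = R = 10.6 Ω
  L: Z = jωL = j·2.105e+04·0.00128 = 0 + j26.94 Ω
  C: Z = 1/(jωC) = -j/(ω·C) = 0 - j6.895 Ω
Step 3 — Parallel combination: 1/Z_total = 1/R + 1/L + 1/C; Z_total = 4.592 - j5.252 Ω = 6.977∠-48.8° Ω.
Step 4 — Power factor: PF = cos(φ) = Re(Z)/|Z| = 4.592/6.977 = 0.6582.
Step 5 — Type: Im(Z) = -5.252 ⇒ leading (phase φ = -48.8°).

PF = 0.6582 (leading, φ = -48.8°)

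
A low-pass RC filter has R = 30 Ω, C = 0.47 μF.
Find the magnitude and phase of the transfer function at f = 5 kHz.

Step 1 — Angular frequency: ω = 2π·5000 = 3.142e+04 rad/s.
Step 2 — Transfer function: H(jω) = 1/(1 + jωRC).
Step 3 — Denominator: 1 + jωRC = 1 + j·3.142e+04·30·4.7e-07 = 1 + j0.443.
Step 4 — H = 0.836 - j0.3703.
Step 5 — Magnitude: |H| = 0.9143 (-0.8 dB); phase: φ = -23.9°.

|H| = 0.9143 (-0.8 dB), φ = -23.9°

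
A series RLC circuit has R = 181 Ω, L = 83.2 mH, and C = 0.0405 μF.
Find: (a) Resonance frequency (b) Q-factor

Step 1 — Resonance condition Im(Z)=0 gives ω₀ = 1/√(LC).
Step 2 — ω₀ = 1/√(0.0832·4.05e-08) = 1.723e+04 rad/s.
Step 3 — f₀ = ω₀/(2π) = 2742 Hz.
Step 4 — Series Q: Q = ω₀L/R = 1.723e+04·0.0832/181 = 7.919.

(a) f₀ = 2742 Hz  (b) Q = 7.919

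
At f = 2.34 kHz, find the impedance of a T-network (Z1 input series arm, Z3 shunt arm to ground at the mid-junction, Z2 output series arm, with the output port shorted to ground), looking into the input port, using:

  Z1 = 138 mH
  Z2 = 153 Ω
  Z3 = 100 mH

Step 1 — Angular frequency: ω = 2π·f = 2π·2340 = 1.47e+04 rad/s.
Step 2 — Component impedances:
  Z1: Z = jωL = j·1.47e+04·0.138 = 0 + j2029 Ω
  Z2: Z = R = 153 Ω
  Z3: Z = jωL = j·1.47e+04·0.1 = 0 + j1470 Ω
Step 3 — With the output port shorted to ground, the output series arm Z2 runs from the junction to ground; the shunt arm Z3 also runs from the junction to ground. They appear in parallel: Z3 || Z2 = 151.4 + j15.75 Ω.
Step 4 — Series with input arm Z1: Z_in = Z1 + (Z3 || Z2) = 151.4 + j2045 Ω = 2050∠85.8° Ω.

Z = 151.4 + j2045 Ω = 2050∠85.8° Ω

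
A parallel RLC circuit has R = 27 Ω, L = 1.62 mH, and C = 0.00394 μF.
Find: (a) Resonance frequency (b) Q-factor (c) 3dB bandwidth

Step 1 — Resonance: ω₀ = 1/√(LC) = 1/√(0.00162·3.94e-09) = 3.958e+05 rad/s.
Step 2 — f₀ = ω₀/(2π) = 6.3e+04 Hz.
Step 3 — Parallel Q: Q = R/(ω₀L) = 27/(3.958e+05·0.00162) = 0.04211.
Step 4 — Bandwidth: Δω = ω₀/Q = 9.4e+06 rad/s; BW = Δω/(2π) = 1.496e+06 Hz.

(a) f₀ = 6.3e+04 Hz  (b) Q = 0.04211  (c) BW = 1.496e+06 Hz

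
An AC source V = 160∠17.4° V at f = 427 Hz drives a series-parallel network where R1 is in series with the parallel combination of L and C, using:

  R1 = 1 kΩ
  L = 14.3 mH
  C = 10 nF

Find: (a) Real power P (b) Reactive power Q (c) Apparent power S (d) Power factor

Step 1 — Angular frequency: ω = 2π·f = 2π·427 = 2683 rad/s.
Step 2 — Component impedances:
  R1: Z = R = 1000 Ω
  L: Z = jωL = j·2683·0.0143 = 0 + j38.37 Ω
  C: Z = 1/(jωC) = -j/(ω·C) = 0 - j3.727e+04 Ω
Step 3 — Parallel branch: L || C = 1/(1/L + 1/C) = 0 + j38.41 Ω.
Step 4 — Series with R1: Z_total = R1 + (L || C) = 1000 + j38.41 Ω = 1001∠2.2° Ω.
Step 5 — Source phasor: V = 160∠17.4° V = 152.7 + j47.85 V.
Step 6 — Current: I = V / Z = 0.1543 + j0.04192 A = 0.1599∠15.2° A.
Step 7 — Complex power: S = V·I* = 25.56 + j0.9817 VA.
Step 8 — Real power: P = Re(S) = 25.56 W.
Step 9 — Reactive power: Q = Im(S) = 0.9817 VAR.
Step 10 — Apparent power: |S| = 25.58 VA.
Step 11 — Power factor: PF = P/|S| = 0.9993 (lagging).

(a) P = 25.56 W  (b) Q = 0.9817 VAR  (c) S = 25.58 VA  (d) PF = 0.9993 (lagging)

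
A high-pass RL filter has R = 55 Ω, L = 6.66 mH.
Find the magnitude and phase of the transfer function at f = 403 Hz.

Step 1 — Angular frequency: ω = 2π·403 = 2532 rad/s.
Step 2 — Transfer function: H(jω) = jωL/(R + jωL).
Step 3 — Numerator jωL = j·16.86; denominator R + jωL = 55 + j16.86.
Step 4 — H = 0.08593 + j0.2803.
Step 5 — Magnitude: |H| = 0.2931 (-10.7 dB); phase: φ = 73.0°.

|H| = 0.2931 (-10.7 dB), φ = 73.0°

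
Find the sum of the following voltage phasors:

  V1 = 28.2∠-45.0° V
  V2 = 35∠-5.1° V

Step 1 — Convert each phasor to rectangular form:
  V1 = 28.2·(cos(-45.0°) + j·sin(-45.0°)) = 19.94 - j19.94 V
  V2 = 35·(cos(-5.1°) + j·sin(-5.1°)) = 34.86 - j3.111 V
Step 2 — Sum components: V_total = 54.8 - j23.05 V.
Step 3 — Convert to polar: |V_total| = 59.45 V, ∠V_total = -22.8°.

V_total = 59.45∠-22.8° V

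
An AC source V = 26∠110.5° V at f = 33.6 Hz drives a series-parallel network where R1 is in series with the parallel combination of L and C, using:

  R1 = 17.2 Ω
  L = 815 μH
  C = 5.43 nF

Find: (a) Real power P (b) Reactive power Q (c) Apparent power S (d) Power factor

Step 1 — Angular frequency: ω = 2π·f = 2π·33.6 = 211.1 rad/s.
Step 2 — Component impedances:
  R1: Z = R = 17.2 Ω
  L: Z = jωL = j·211.1·0.000815 = 0 + j0.1721 Ω
  C: Z = 1/(jωC) = -j/(ω·C) = 0 - j8.723e+05 Ω
Step 3 — Parallel branch: L || C = 1/(1/L + 1/C) = 0 + j0.1721 Ω.
Step 4 — Series with R1: Z_total = R1 + (L || C) = 17.2 + j0.1721 Ω = 17.2∠0.6° Ω.
Step 5 — Source phasor: V = 26∠110.5° V = -9.105 + j24.35 V.
Step 6 — Current: I = V / Z = -0.5152 + j1.421 A = 1.512∠109.9° A.
Step 7 — Complex power: S = V·I* = 39.3 + j0.3931 VA.
Step 8 — Real power: P = Re(S) = 39.3 W.
Step 9 — Reactive power: Q = Im(S) = 0.3931 VAR.
Step 10 — Apparent power: |S| = 39.3 VA.
Step 11 — Power factor: PF = P/|S| = 0.9999 (lagging).

(a) P = 39.3 W  (b) Q = 0.3931 VAR  (c) S = 39.3 VA  (d) PF = 0.9999 (lagging)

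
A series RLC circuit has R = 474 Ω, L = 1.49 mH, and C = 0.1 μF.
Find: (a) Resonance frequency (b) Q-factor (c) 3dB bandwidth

Step 1 — Resonance: ω₀ = 1/√(LC) = 1/√(0.00149·1e-07) = 8.192e+04 rad/s.
Step 2 — f₀ = ω₀/(2π) = 1.304e+04 Hz.
Step 3 — Series Q: Q = ω₀L/R = 8.192e+04·0.00149/474 = 0.2575.
Step 4 — Bandwidth: Δω = ω₀/Q = 3.181e+05 rad/s; BW = Δω/(2π) = 5.063e+04 Hz.

(a) f₀ = 1.304e+04 Hz  (b) Q = 0.2575  (c) BW = 5.063e+04 Hz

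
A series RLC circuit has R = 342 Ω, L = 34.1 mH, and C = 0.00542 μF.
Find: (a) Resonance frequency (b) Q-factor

Step 1 — Resonance condition Im(Z)=0 gives ω₀ = 1/√(LC).
Step 2 — ω₀ = 1/√(0.0341·5.42e-09) = 7.356e+04 rad/s.
Step 3 — f₀ = ω₀/(2π) = 1.171e+04 Hz.
Step 4 — Series Q: Q = ω₀L/R = 7.356e+04·0.0341/342 = 7.334.

(a) f₀ = 1.171e+04 Hz  (b) Q = 7.334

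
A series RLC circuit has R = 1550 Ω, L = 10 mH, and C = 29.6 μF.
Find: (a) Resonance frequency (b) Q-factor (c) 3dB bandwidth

Step 1 — Resonance: ω₀ = 1/√(LC) = 1/√(0.01·2.96e-05) = 1838 rad/s.
Step 2 — f₀ = ω₀/(2π) = 292.5 Hz.
Step 3 — Series Q: Q = ω₀L/R = 1838·0.01/1550 = 0.01186.
Step 4 — Bandwidth: Δω = ω₀/Q = 1.55e+05 rad/s; BW = Δω/(2π) = 2.467e+04 Hz.

(a) f₀ = 292.5 Hz  (b) Q = 0.01186  (c) BW = 2.467e+04 Hz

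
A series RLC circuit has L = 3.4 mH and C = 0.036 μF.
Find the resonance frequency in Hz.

Step 1 — Resonance condition Im(Z)=0 gives ω₀ = 1/√(LC).
Step 2 — ω₀ = 1/√(0.0034·3.6e-08) = 9.039e+04 rad/s.
Step 3 — f₀ = ω₀/(2π) = 1.439e+04 Hz.

f₀ = 1.439e+04 Hz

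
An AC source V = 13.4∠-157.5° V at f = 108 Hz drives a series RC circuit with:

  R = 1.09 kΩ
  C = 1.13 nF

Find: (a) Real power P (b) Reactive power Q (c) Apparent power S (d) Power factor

Step 1 — Angular frequency: ω = 2π·f = 2π·108 = 678.6 rad/s.
Step 2 — Component impedances:
  R: Z = R = 1090 Ω
  C: Z = 1/(jωC) = -j/(ω·C) = 0 - j1.304e+06 Ω
Step 3 — Series combination: Z_total = R + C = 1090 - j1.304e+06 Ω = 1.304e+06∠-90.0° Ω.
Step 4 — Source phasor: V = 13.4∠-157.5° V = -12.38 - j5.128 V.
Step 5 — Current: I = V / Z = 3.924e-06 - j9.496e-06 A = 1.028e-05∠-67.5° A.
Step 6 — Complex power: S = V·I* = 1.151e-07 - j0.0001377 VA.
Step 7 — Real power: P = Re(S) = 1.151e-07 W.
Step 8 — Reactive power: Q = Im(S) = -0.0001377 VAR.
Step 9 — Apparent power: |S| = 0.0001377 VA.
Step 10 — Power factor: PF = P/|S| = 0.0008358 (leading).

(a) P = 1.151e-07 W  (b) Q = -0.0001377 VAR  (c) S = 0.0001377 VA  (d) PF = 0.0008358 (leading)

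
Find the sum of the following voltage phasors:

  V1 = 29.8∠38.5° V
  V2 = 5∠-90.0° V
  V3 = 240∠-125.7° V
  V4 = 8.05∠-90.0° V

Step 1 — Convert each phasor to rectangular form:
  V1 = 29.8·(cos(38.5°) + j·sin(38.5°)) = 23.32 + j18.55 V
  V2 = 5·(cos(-90.0°) + j·sin(-90.0°)) = 0 - j5 V
  V3 = 240·(cos(-125.7°) + j·sin(-125.7°)) = -140 - j194.9 V
  V4 = 8.05·(cos(-90.0°) + j·sin(-90.0°)) = 0 - j8.05 V
Step 2 — Sum components: V_total = -116.7 - j189.4 V.
Step 3 — Convert to polar: |V_total| = 222.5 V, ∠V_total = -121.6°.

V_total = 222.5∠-121.6° V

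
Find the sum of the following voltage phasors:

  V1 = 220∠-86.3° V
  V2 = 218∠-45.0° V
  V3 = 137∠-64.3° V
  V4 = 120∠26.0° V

Step 1 — Convert each phasor to rectangular form:
  V1 = 220·(cos(-86.3°) + j·sin(-86.3°)) = 14.2 - j219.5 V
  V2 = 218·(cos(-45.0°) + j·sin(-45.0°)) = 154.1 - j154.1 V
  V3 = 137·(cos(-64.3°) + j·sin(-64.3°)) = 59.41 - j123.4 V
  V4 = 120·(cos(26.0°) + j·sin(26.0°)) = 107.9 + j52.6 V
Step 2 — Sum components: V_total = 335.6 - j444.5 V.
Step 3 — Convert to polar: |V_total| = 557 V, ∠V_total = -52.9°.

V_total = 557∠-52.9° V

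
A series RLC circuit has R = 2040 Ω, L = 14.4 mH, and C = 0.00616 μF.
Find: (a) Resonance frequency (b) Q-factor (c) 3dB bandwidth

Step 1 — Resonance: ω₀ = 1/√(LC) = 1/√(0.0144·6.16e-09) = 1.062e+05 rad/s.
Step 2 — f₀ = ω₀/(2π) = 1.69e+04 Hz.
Step 3 — Series Q: Q = ω₀L/R = 1.062e+05·0.0144/2040 = 0.7495.
Step 4 — Bandwidth: Δω = ω₀/Q = 1.417e+05 rad/s; BW = Δω/(2π) = 2.255e+04 Hz.

(a) f₀ = 1.69e+04 Hz  (b) Q = 0.7495  (c) BW = 2.255e+04 Hz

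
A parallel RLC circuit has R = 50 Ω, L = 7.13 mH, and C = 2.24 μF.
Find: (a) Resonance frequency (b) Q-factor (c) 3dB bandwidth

Step 1 — Resonance: ω₀ = 1/√(LC) = 1/√(0.00713·2.24e-06) = 7913 rad/s.
Step 2 — f₀ = ω₀/(2π) = 1259 Hz.
Step 3 — Parallel Q: Q = R/(ω₀L) = 50/(7913·0.00713) = 0.8862.
Step 4 — Bandwidth: Δω = ω₀/Q = 8929 rad/s; BW = Δω/(2π) = 1421 Hz.

(a) f₀ = 1259 Hz  (b) Q = 0.8862  (c) BW = 1421 Hz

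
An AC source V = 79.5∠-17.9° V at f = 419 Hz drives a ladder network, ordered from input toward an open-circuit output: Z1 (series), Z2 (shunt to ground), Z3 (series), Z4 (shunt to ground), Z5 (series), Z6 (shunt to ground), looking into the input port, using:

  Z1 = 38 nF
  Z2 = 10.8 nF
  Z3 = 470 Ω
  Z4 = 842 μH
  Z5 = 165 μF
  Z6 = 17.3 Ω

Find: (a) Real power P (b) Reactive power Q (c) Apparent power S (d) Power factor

Step 1 — Angular frequency: ω = 2π·f = 2π·419 = 2633 rad/s.
Step 2 — Component impedances:
  Z1: Z = 1/(jωC) = -j/(ω·C) = 0 - j9996 Ω
  Z2: Z = 1/(jωC) = -j/(ω·C) = 0 - j3.517e+04 Ω
  Z3: Z = R = 470 Ω
  Z4: Z = jωL = j·2633·0.000842 = 0 + j2.217 Ω
  Z5: Z = 1/(jωC) = -j/(ω·C) = 0 - j2.302 Ω
  Z6: Z = R = 17.3 Ω
Step 3 — Ladder network (open output): work backward from the far end, alternating series and parallel combinations. Z_in = 470.3 - j1e+04 Ω = 1.001e+04∠-87.3° Ω.
Step 4 — Source phasor: V = 79.5∠-17.9° V = 75.65 - j24.43 V.
Step 5 — Current: I = V / Z = 0.002793 + j0.007434 A = 0.007941∠69.4° A.
Step 6 — Complex power: S = V·I* = 0.02966 - j0.6306 VA.
Step 7 — Real power: P = Re(S) = 0.02966 W.
Step 8 — Reactive power: Q = Im(S) = -0.6306 VAR.
Step 9 — Apparent power: |S| = 0.6313 VA.
Step 10 — Power factor: PF = P/|S| = 0.04697 (leading).

(a) P = 0.02966 W  (b) Q = -0.6306 VAR  (c) S = 0.6313 VA  (d) PF = 0.04697 (leading)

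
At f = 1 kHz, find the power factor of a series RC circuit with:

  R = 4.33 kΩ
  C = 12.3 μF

Step 1 — Angular frequency: ω = 2π·f = 2π·1000 = 6283 rad/s.
Step 2 — Component impedances:
  R: Z = R = 4330 Ω
  C: Z = 1/(jωC) = -j/(ω·C) = 0 - j12.94 Ω
Step 3 — Series combination: Z_total = R + C = 4330 - j12.94 Ω = 4330∠-0.2° Ω.
Step 4 — Power factor: PF = cos(φ) = Re(Z)/|Z| = 4330/4330 = 1.
Step 5 — Type: Im(Z) = -12.94 ⇒ leading (phase φ = -0.2°).

PF = 1 (leading, φ = -0.2°)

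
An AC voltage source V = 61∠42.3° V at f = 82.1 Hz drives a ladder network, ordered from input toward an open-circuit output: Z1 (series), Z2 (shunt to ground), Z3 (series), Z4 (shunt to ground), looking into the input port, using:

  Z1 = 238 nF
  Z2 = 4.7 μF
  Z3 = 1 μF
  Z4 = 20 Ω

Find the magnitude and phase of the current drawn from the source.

Step 1 — Angular frequency: ω = 2π·f = 2π·82.1 = 515.8 rad/s.
Step 2 — Component impedances:
  Z1: Z = 1/(jωC) = -j/(ω·C) = 0 - j8145 Ω
  Z2: Z = 1/(jωC) = -j/(ω·C) = 0 - j412.5 Ω
  Z3: Z = 1/(jωC) = -j/(ω·C) = 0 - j1939 Ω
  Z4: Z = R = 20 Ω
Step 3 — Ladder network (open output): work backward from the far end, alternating series and parallel combinations. Z_in = 0.6155 - j8485 Ω = 8485∠-90.0° Ω.
Step 4 — Source phasor: V = 61∠42.3° V = 45.12 + j41.05 V.
Step 5 — Ohm's law: I = V / Z_total = (45.12 + j41.05) / (0.6155 - j8485) = -0.004838 + j0.005318 A.
Step 6 — Convert to polar: |I| = 0.007189 A, ∠I = 132.3°.

I = 0.007189∠132.3° A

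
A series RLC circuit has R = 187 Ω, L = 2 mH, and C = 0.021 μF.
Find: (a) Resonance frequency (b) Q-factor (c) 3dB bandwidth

Step 1 — Resonance: ω₀ = 1/√(LC) = 1/√(0.002·2.1e-08) = 1.543e+05 rad/s.
Step 2 — f₀ = ω₀/(2π) = 2.456e+04 Hz.
Step 3 — Series Q: Q = ω₀L/R = 1.543e+05·0.002/187 = 1.65.
Step 4 — Bandwidth: Δω = ω₀/Q = 9.35e+04 rad/s; BW = Δω/(2π) = 1.488e+04 Hz.

(a) f₀ = 2.456e+04 Hz  (b) Q = 1.65  (c) BW = 1.488e+04 Hz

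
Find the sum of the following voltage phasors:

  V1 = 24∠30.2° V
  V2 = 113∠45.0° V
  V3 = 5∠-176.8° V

Step 1 — Convert each phasor to rectangular form:
  V1 = 24·(cos(30.2°) + j·sin(30.2°)) = 20.74 + j12.07 V
  V2 = 113·(cos(45.0°) + j·sin(45.0°)) = 79.9 + j79.9 V
  V3 = 5·(cos(-176.8°) + j·sin(-176.8°)) = -4.992 - j0.2791 V
Step 2 — Sum components: V_total = 95.65 + j91.7 V.
Step 3 — Convert to polar: |V_total| = 132.5 V, ∠V_total = 43.8°.

V_total = 132.5∠43.8° V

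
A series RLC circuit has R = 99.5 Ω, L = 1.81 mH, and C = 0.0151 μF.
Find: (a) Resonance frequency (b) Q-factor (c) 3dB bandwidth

Step 1 — Resonance condition Im(Z)=0 gives ω₀ = 1/√(LC).
Step 2 — ω₀ = 1/√(0.00181·1.51e-08) = 1.913e+05 rad/s.
Step 3 — f₀ = ω₀/(2π) = 3.044e+04 Hz.
Step 4 — Series Q: Q = ω₀L/R = 1.913e+05·0.00181/99.5 = 3.48.
Step 5 — 3dB bandwidth: Δω = ω₀/Q = 5.497e+04 rad/s; BW = Δω/(2π) = 8749 Hz.

(a) f₀ = 3.044e+04 Hz  (b) Q = 3.48  (c) BW = 8749 Hz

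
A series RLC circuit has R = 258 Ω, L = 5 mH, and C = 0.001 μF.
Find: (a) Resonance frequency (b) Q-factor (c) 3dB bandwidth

Step 1 — Resonance condition Im(Z)=0 gives ω₀ = 1/√(LC).
Step 2 — ω₀ = 1/√(0.005·1e-09) = 4.472e+05 rad/s.
Step 3 — f₀ = ω₀/(2π) = 7.118e+04 Hz.
Step 4 — Series Q: Q = ω₀L/R = 4.472e+05·0.005/258 = 8.667.
Step 5 — 3dB bandwidth: Δω = ω₀/Q = 5.16e+04 rad/s; BW = Δω/(2π) = 8212 Hz.

(a) f₀ = 7.118e+04 Hz  (b) Q = 8.667  (c) BW = 8212 Hz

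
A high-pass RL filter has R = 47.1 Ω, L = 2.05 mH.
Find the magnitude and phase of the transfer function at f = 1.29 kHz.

Step 1 — Angular frequency: ω = 2π·1290 = 8105 rad/s.
Step 2 — Transfer function: H(jω) = jωL/(R + jωL).
Step 3 — Numerator jωL = j·16.62; denominator R + jωL = 47.1 + j16.62.
Step 4 — H = 0.1107 + j0.3137.
Step 5 — Magnitude: |H| = 0.3327 (-9.6 dB); phase: φ = 70.6°.

|H| = 0.3327 (-9.6 dB), φ = 70.6°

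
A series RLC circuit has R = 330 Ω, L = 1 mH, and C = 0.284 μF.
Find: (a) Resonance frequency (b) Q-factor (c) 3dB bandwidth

Step 1 — Resonance: ω₀ = 1/√(LC) = 1/√(0.001·2.84e-07) = 5.934e+04 rad/s.
Step 2 — f₀ = ω₀/(2π) = 9444 Hz.
Step 3 — Series Q: Q = ω₀L/R = 5.934e+04·0.001/330 = 0.1798.
Step 4 — Bandwidth: Δω = ω₀/Q = 3.3e+05 rad/s; BW = Δω/(2π) = 5.252e+04 Hz.

(a) f₀ = 9444 Hz  (b) Q = 0.1798  (c) BW = 5.252e+04 Hz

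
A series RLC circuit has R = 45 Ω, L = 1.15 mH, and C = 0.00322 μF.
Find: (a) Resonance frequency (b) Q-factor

Step 1 — Resonance condition Im(Z)=0 gives ω₀ = 1/√(LC).
Step 2 — ω₀ = 1/√(0.00115·3.22e-09) = 5.197e+05 rad/s.
Step 3 — f₀ = ω₀/(2π) = 8.271e+04 Hz.
Step 4 — Series Q: Q = ω₀L/R = 5.197e+05·0.00115/45 = 13.28.

(a) f₀ = 8.271e+04 Hz  (b) Q = 13.28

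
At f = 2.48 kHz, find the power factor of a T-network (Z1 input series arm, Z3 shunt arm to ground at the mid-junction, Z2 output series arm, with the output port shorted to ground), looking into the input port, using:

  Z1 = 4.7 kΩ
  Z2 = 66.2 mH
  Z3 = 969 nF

Step 1 — Angular frequency: ω = 2π·f = 2π·2480 = 1.558e+04 rad/s.
Step 2 — Component impedances:
  Z1: Z = R = 4700 Ω
  Z2: Z = jωL = j·1.558e+04·0.0662 = 0 + j1032 Ω
  Z3: Z = 1/(jωC) = -j/(ω·C) = 0 - j66.23 Ω
Step 3 — With the output port shorted to ground, the output series arm Z2 runs from the junction to ground; the shunt arm Z3 also runs from the junction to ground. They appear in parallel: Z3 || Z2 = 0 - j70.77 Ω.
Step 4 — Series with input arm Z1: Z_in = Z1 + (Z3 || Z2) = 4700 - j70.77 Ω = 4701∠-0.9° Ω.
Step 5 — Power factor: PF = cos(φ) = Re(Z)/|Z| = 4700/4700.5 = 0.9999.
Step 6 — Type: Im(Z) = -70.77 ⇒ leading (phase φ = -0.9°).

PF = 0.9999 (leading, φ = -0.9°)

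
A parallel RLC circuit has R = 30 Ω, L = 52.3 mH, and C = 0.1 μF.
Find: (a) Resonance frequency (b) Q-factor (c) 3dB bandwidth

Step 1 — Resonance: ω₀ = 1/√(LC) = 1/√(0.0523·1e-07) = 1.383e+04 rad/s.
Step 2 — f₀ = ω₀/(2π) = 2201 Hz.
Step 3 — Parallel Q: Q = R/(ω₀L) = 30/(1.383e+04·0.0523) = 0.04148.
Step 4 — Bandwidth: Δω = ω₀/Q = 3.333e+05 rad/s; BW = Δω/(2π) = 5.305e+04 Hz.

(a) f₀ = 2201 Hz  (b) Q = 0.04148  (c) BW = 5.305e+04 Hz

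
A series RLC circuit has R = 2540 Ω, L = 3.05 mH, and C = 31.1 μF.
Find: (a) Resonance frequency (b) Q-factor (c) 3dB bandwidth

Step 1 — Resonance: ω₀ = 1/√(LC) = 1/√(0.00305·3.11e-05) = 3247 rad/s.
Step 2 — f₀ = ω₀/(2π) = 516.8 Hz.
Step 3 — Series Q: Q = ω₀L/R = 3247·0.00305/2540 = 0.003899.
Step 4 — Bandwidth: Δω = ω₀/Q = 8.328e+05 rad/s; BW = Δω/(2π) = 1.325e+05 Hz.

(a) f₀ = 516.8 Hz  (b) Q = 0.003899  (c) BW = 1.325e+05 Hz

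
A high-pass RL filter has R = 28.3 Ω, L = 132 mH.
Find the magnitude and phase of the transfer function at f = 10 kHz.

Step 1 — Angular frequency: ω = 2π·1e+04 = 6.283e+04 rad/s.
Step 2 — Transfer function: H(jω) = jωL/(R + jωL).
Step 3 — Numerator jωL = j·8294; denominator R + jωL = 28.3 + j8294.
Step 4 — H = 1 + j0.003412.
Step 5 — Magnitude: |H| = 1 (-0.0 dB); phase: φ = 0.2°.

|H| = 1 (-0.0 dB), φ = 0.2°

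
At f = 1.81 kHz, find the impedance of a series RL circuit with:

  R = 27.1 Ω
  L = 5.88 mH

Step 1 — Angular frequency: ω = 2π·f = 2π·1810 = 1.137e+04 rad/s.
Step 2 — Component impedances:
  R: Z = R = 27.1 Ω
  L: Z = jωL = j·1.137e+04·0.00588 = 0 + j66.87 Ω
Step 3 — Series combination: Z_total = R + L = 27.1 + j66.87 Ω = 72.15∠67.9° Ω.

Z = 27.1 + j66.87 Ω = 72.15∠67.9° Ω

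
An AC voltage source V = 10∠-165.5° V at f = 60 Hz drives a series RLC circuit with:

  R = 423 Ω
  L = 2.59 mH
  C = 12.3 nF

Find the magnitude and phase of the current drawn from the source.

Step 1 — Angular frequency: ω = 2π·f = 2π·60 = 377 rad/s.
Step 2 — Component impedances:
  R: Z = R = 423 Ω
  L: Z = jωL = j·377·0.00259 = 0 + j0.9764 Ω
  C: Z = 1/(jωC) = -j/(ω·C) = 0 - j2.157e+05 Ω
Step 3 — Series combination: Z_total = R + L + C = 423 - j2.157e+05 Ω = 2.157e+05∠-89.9° Ω.
Step 4 — Source phasor: V = 10∠-165.5° V = -9.681 - j2.504 V.
Step 5 — Ohm's law: I = V / Z_total = (-9.681 - j2.504) / (423 - j2.157e+05) = 1.152e-05 - j4.492e-05 A.
Step 6 — Convert to polar: |I| = 4.637e-05 A, ∠I = -75.6°.

I = 4.637e-05∠-75.6° A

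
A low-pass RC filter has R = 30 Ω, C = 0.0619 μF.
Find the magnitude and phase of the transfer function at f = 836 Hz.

Step 1 — Angular frequency: ω = 2π·836 = 5253 rad/s.
Step 2 — Transfer function: H(jω) = 1/(1 + jωRC).
Step 3 — Denominator: 1 + jωRC = 1 + j·5253·30·6.19e-08 = 1 + j0.009754.
Step 4 — H = 0.9999 - j0.009753.
Step 5 — Magnitude: |H| = 1 (-0.0 dB); phase: φ = -0.6°.

|H| = 1 (-0.0 dB), φ = -0.6°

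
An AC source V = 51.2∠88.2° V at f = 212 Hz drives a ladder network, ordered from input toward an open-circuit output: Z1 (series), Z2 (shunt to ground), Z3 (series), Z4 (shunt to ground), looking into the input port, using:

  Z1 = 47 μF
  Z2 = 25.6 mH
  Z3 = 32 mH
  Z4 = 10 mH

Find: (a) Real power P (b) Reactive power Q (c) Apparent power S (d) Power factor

Step 1 — Angular frequency: ω = 2π·f = 2π·212 = 1332 rad/s.
Step 2 — Component impedances:
  Z1: Z = 1/(jωC) = -j/(ω·C) = 0 - j15.97 Ω
  Z2: Z = jωL = j·1332·0.0256 = 0 + j34.1 Ω
  Z3: Z = jωL = j·1332·0.032 = 0 + j42.63 Ω
  Z4: Z = jωL = j·1332·0.01 = 0 + j13.32 Ω
Step 3 — Ladder network (open output): work backward from the far end, alternating series and parallel combinations. Z_in = 0 + j5.213 Ω = 5.213∠90.0° Ω.
Step 4 — Source phasor: V = 51.2∠88.2° V = 1.608 + j51.17 V.
Step 5 — Current: I = V / Z = 9.816 - j0.3085 A = 9.821∠-1.8° A.
Step 6 — Complex power: S = V·I* = 0 + j502.8 VA.
Step 7 — Real power: P = Re(S) = 0 W.
Step 8 — Reactive power: Q = Im(S) = 502.8 VAR.
Step 9 — Apparent power: |S| = 502.8 VA.
Step 10 — Power factor: PF = P/|S| = 0 (lagging).

(a) P = 0 W  (b) Q = 502.8 VAR  (c) S = 502.8 VA  (d) PF = 0 (lagging)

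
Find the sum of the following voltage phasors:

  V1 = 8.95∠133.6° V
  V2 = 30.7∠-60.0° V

Step 1 — Convert each phasor to rectangular form:
  V1 = 8.95·(cos(133.6°) + j·sin(133.6°)) = -6.172 + j6.481 V
  V2 = 30.7·(cos(-60.0°) + j·sin(-60.0°)) = 15.35 - j26.59 V
Step 2 — Sum components: V_total = 9.178 - j20.11 V.
Step 3 — Convert to polar: |V_total| = 22.1 V, ∠V_total = -65.5°.

V_total = 22.1∠-65.5° V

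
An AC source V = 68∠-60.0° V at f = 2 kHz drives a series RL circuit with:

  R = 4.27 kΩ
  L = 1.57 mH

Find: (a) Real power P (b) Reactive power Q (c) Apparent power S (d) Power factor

Step 1 — Angular frequency: ω = 2π·f = 2π·2000 = 1.257e+04 rad/s.
Step 2 — Component impedances:
  R: Z = R = 4270 Ω
  L: Z = jωL = j·1.257e+04·0.00157 = 0 + j19.73 Ω
Step 3 — Series combination: Z_total = R + L = 4270 + j19.73 Ω = 4270∠0.3° Ω.
Step 4 — Source phasor: V = 68∠-60.0° V = 34 - j58.89 V.
Step 5 — Current: I = V / Z = 0.007899 - j0.01383 A = 0.01592∠-60.3° A.
Step 6 — Complex power: S = V·I* = 1.083 + j0.005003 VA.
Step 7 — Real power: P = Re(S) = 1.083 W.
Step 8 — Reactive power: Q = Im(S) = 0.005003 VAR.
Step 9 — Apparent power: |S| = 1.083 VA.
Step 10 — Power factor: PF = P/|S| = 1 (lagging).

(a) P = 1.083 W  (b) Q = 0.005003 VAR  (c) S = 1.083 VA  (d) PF = 1 (lagging)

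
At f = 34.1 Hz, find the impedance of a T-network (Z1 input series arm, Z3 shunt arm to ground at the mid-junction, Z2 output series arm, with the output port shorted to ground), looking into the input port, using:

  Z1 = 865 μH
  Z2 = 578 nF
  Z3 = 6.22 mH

Step 1 — Angular frequency: ω = 2π·f = 2π·34.1 = 214.3 rad/s.
Step 2 — Component impedances:
  Z1: Z = jωL = j·214.3·0.000865 = 0 + j0.1853 Ω
  Z2: Z = 1/(jωC) = -j/(ω·C) = 0 - j8075 Ω
  Z3: Z = jωL = j·214.3·0.00622 = 0 + j1.333 Ω
Step 3 — With the output port shorted to ground, the output series arm Z2 runs from the junction to ground; the shunt arm Z3 also runs from the junction to ground. They appear in parallel: Z3 || Z2 = 0 + j1.333 Ω.
Step 4 — Series with input arm Z1: Z_in = Z1 + (Z3 || Z2) = 0 + j1.518 Ω = 1.518∠90.0° Ω.

Z = 0 + j1.518 Ω = 1.518∠90.0° Ω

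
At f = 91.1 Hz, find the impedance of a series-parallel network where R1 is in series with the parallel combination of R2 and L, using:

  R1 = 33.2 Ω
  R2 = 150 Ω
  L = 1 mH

Step 1 — Angular frequency: ω = 2π·f = 2π·91.1 = 572.4 rad/s.
Step 2 — Component impedances:
  R1: Z = R = 33.2 Ω
  R2: Z = R = 150 Ω
  L: Z = jωL = j·572.4·0.001 = 0 + j0.5724 Ω
Step 3 — Parallel branch: R2 || L = 1/(1/R2 + 1/L) = 0.002184 + j0.5724 Ω.
Step 4 — Series with R1: Z_total = R1 + (R2 || L) = 33.2 + j0.5724 Ω = 33.21∠1.0° Ω.

Z = 33.2 + j0.5724 Ω = 33.21∠1.0° Ω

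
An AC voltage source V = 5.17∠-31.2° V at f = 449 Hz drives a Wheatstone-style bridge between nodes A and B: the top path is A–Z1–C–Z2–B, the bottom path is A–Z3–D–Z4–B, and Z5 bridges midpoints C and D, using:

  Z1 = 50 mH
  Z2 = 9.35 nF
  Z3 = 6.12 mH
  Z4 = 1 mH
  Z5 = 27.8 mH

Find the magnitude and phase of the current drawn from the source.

Step 1 — Angular frequency: ω = 2π·f = 2π·449 = 2821 rad/s.
Step 2 — Component impedances:
  Z1: Z = jωL = j·2821·0.05 = 0 + j141.1 Ω
  Z2: Z = 1/(jωC) = -j/(ω·C) = 0 - j3.791e+04 Ω
  Z3: Z = jωL = j·2821·0.00612 = 0 + j17.27 Ω
  Z4: Z = jωL = j·2821·0.001 = 0 + j2.821 Ω
  Z5: Z = jωL = j·2821·0.0278 = 0 + j78.43 Ω
Step 3 — Bridge requires nodal analysis (the Z5 bridge couples midpoints C and D, so the two paths cannot be reduced to a simple series/parallel combination). Setting node B to ground and injecting 1 A at node A, the 3-node admittance system at A, C, D solves to V_A = Z_AB = 0 + j18.83 Ω = 18.83∠90.0° Ω.
Step 4 — Source phasor: V = 5.17∠-31.2° V = 4.422 - j2.678 V.
Step 5 — Ohm's law: I = V / Z_total = (4.422 - j2.678) / (0 + j18.83) = -0.1422 - j0.2349 A.
Step 6 — Convert to polar: |I| = 0.2746 A, ∠I = -121.2°.

I = 0.2746∠-121.2° A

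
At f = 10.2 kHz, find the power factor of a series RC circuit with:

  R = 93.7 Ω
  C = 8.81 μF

Step 1 — Angular frequency: ω = 2π·f = 2π·1.02e+04 = 6.409e+04 rad/s.
Step 2 — Component impedances:
  R: Z = R = 93.7 Ω
  C: Z = 1/(jωC) = -j/(ω·C) = 0 - j1.771 Ω
Step 3 — Series combination: Z_total = R + C = 93.7 - j1.771 Ω = 93.72∠-1.1° Ω.
Step 4 — Power factor: PF = cos(φ) = Re(Z)/|Z| = 93.7/93.72 = 0.9998.
Step 5 — Type: Im(Z) = -1.771 ⇒ leading (phase φ = -1.1°).

PF = 0.9998 (leading, φ = -1.1°)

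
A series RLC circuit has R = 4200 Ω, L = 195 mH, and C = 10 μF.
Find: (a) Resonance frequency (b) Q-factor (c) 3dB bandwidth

Step 1 — Resonance: ω₀ = 1/√(LC) = 1/√(0.195·1e-05) = 716.1 rad/s.
Step 2 — f₀ = ω₀/(2π) = 114 Hz.
Step 3 — Series Q: Q = ω₀L/R = 716.1·0.195/4200 = 0.03325.
Step 4 — Bandwidth: Δω = ω₀/Q = 2.154e+04 rad/s; BW = Δω/(2π) = 3428 Hz.

(a) f₀ = 114 Hz  (b) Q = 0.03325  (c) BW = 3428 Hz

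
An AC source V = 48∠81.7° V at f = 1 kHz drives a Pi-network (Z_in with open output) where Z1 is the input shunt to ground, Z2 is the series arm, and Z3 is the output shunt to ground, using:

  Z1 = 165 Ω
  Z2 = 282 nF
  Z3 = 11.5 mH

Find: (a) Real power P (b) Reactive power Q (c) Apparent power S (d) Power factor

Step 1 — Angular frequency: ω = 2π·f = 2π·1000 = 6283 rad/s.
Step 2 — Component impedances:
  Z1: Z = R = 165 Ω
  Z2: Z = 1/(jωC) = -j/(ω·C) = 0 - j564.4 Ω
  Z3: Z = jωL = j·6283·0.0115 = 0 + j72.26 Ω
Step 3 — With open output, the series arm Z2 and the output shunt Z3 appear in series to ground: Z2 + Z3 = 0 - j492.1 Ω.
Step 4 — Parallel with input shunt Z1: Z_in = Z1 || (Z2 + Z3) = 148.3 - j49.73 Ω = 156.4∠-18.5° Ω.
Step 5 — Source phasor: V = 48∠81.7° V = 6.929 + j47.5 V.
Step 6 — Current: I = V / Z = -0.05452 + j0.3019 A = 0.3068∠100.2° A.
Step 7 — Complex power: S = V·I* = 13.96 - j4.682 VA.
Step 8 — Real power: P = Re(S) = 13.96 W.
Step 9 — Reactive power: Q = Im(S) = -4.682 VAR.
Step 10 — Apparent power: |S| = 14.73 VA.
Step 11 — Power factor: PF = P/|S| = 0.9481 (leading).

(a) P = 13.96 W  (b) Q = -4.682 VAR  (c) S = 14.73 VA  (d) PF = 0.9481 (leading)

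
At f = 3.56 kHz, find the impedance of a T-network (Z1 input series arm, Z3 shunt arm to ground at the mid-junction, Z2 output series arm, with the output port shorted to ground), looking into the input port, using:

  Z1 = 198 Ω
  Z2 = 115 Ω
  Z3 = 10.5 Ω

Step 1 — Angular frequency: ω = 2π·f = 2π·3560 = 2.237e+04 rad/s.
Step 2 — Component impedances:
  Z1: Z = R = 198 Ω
  Z2: Z = R = 115 Ω
  Z3: Z = R = 10.5 Ω
Step 3 — With the output port shorted to ground, the output series arm Z2 runs from the junction to ground; the shunt arm Z3 also runs from the junction to ground. They appear in parallel: Z3 || Z2 = 9.622 Ω.
Step 4 — Series with input arm Z1: Z_in = Z1 + (Z3 || Z2) = 207.6 Ω = 207.6∠0.0° Ω.

Z = 207.6 Ω = 207.6∠0.0° Ω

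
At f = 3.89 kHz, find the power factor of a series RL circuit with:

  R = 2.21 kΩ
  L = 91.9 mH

Step 1 — Angular frequency: ω = 2π·f = 2π·3890 = 2.444e+04 rad/s.
Step 2 — Component impedances:
  R: Z = R = 2210 Ω
  L: Z = jωL = j·2.444e+04·0.0919 = 0 + j2246 Ω
Step 3 — Series combination: Z_total = R + L = 2210 + j2246 Ω = 3151∠45.5° Ω.
Step 4 — Power factor: PF = cos(φ) = Re(Z)/|Z| = 2210/3151.1 = 0.7013.
Step 5 — Type: Im(Z) = 2246 ⇒ lagging (phase φ = 45.5°).

PF = 0.7013 (lagging, φ = 45.5°)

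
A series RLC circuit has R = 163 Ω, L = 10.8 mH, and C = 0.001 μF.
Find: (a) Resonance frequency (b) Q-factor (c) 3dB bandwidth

Step 1 — Resonance condition Im(Z)=0 gives ω₀ = 1/√(LC).
Step 2 — ω₀ = 1/√(0.0108·1e-09) = 3.043e+05 rad/s.
Step 3 — f₀ = ω₀/(2π) = 4.843e+04 Hz.
Step 4 — Series Q: Q = ω₀L/R = 3.043e+05·0.0108/163 = 20.16.
Step 5 — 3dB bandwidth: Δω = ω₀/Q = 1.509e+04 rad/s; BW = Δω/(2π) = 2402 Hz.

(a) f₀ = 4.843e+04 Hz  (b) Q = 20.16  (c) BW = 2402 Hz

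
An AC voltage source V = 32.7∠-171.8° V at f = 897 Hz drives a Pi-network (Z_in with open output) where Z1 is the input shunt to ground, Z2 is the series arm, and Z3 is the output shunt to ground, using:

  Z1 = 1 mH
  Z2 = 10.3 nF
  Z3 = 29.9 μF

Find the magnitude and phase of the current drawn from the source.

Step 1 — Angular frequency: ω = 2π·f = 2π·897 = 5636 rad/s.
Step 2 — Component impedances:
  Z1: Z = jωL = j·5636·0.001 = 0 + j5.636 Ω
  Z2: Z = 1/(jωC) = -j/(ω·C) = 0 - j1.723e+04 Ω
  Z3: Z = 1/(jωC) = -j/(ω·C) = 0 - j5.934 Ω
Step 3 — With open output, the series arm Z2 and the output shunt Z3 appear in series to ground: Z2 + Z3 = 0 - j1.723e+04 Ω.
Step 4 — Parallel with input shunt Z1: Z_in = Z1 || (Z2 + Z3) = 0 + j5.638 Ω = 5.638∠90.0° Ω.
Step 5 — Source phasor: V = 32.7∠-171.8° V = -32.37 - j4.664 V.
Step 6 — Ohm's law: I = V / Z_total = (-32.37 - j4.664) / (0 + j5.638) = -0.8273 + j5.741 A.
Step 7 — Convert to polar: |I| = 5.8 A, ∠I = 98.2°.

I = 5.8∠98.2° A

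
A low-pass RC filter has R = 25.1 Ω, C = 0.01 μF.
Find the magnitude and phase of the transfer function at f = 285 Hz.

Step 1 — Angular frequency: ω = 2π·285 = 1791 rad/s.
Step 2 — Transfer function: H(jω) = 1/(1 + jωRC).
Step 3 — Denominator: 1 + jωRC = 1 + j·1791·25.1·1e-08 = 1 + j0.0004495.
Step 4 — H = 1 - j0.0004495.
Step 5 — Magnitude: |H| = 1 (-0.0 dB); phase: φ = -0.0°.

|H| = 1 (-0.0 dB), φ = -0.0°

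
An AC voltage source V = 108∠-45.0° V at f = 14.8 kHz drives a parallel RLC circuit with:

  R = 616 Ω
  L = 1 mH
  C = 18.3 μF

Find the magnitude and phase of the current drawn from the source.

Step 1 — Angular frequency: ω = 2π·f = 2π·1.48e+04 = 9.299e+04 rad/s.
Step 2 — Component impedances:
  R: Z = R = 616 Ω
  L: Z = jωL = j·9.299e+04·0.001 = 0 + j92.99 Ω
  C: Z = 1/(jωC) = -j/(ω·C) = 0 - j0.5876 Ω
Step 3 — Parallel combination: 1/Z_total = 1/R + 1/L + 1/C; Z_total = 0.0005677 - j0.5914 Ω = 0.5914∠-89.9° Ω.
Step 4 — Source phasor: V = 108∠-45.0° V = 76.37 - j76.37 V.
Step 5 — Ohm's law: I = V / Z_total = (76.37 - j76.37) / (0.0005677 - j0.5914) = 129.3 + j129 A.
Step 6 — Convert to polar: |I| = 182.6 A, ∠I = 44.9°.

I = 182.6∠44.9° A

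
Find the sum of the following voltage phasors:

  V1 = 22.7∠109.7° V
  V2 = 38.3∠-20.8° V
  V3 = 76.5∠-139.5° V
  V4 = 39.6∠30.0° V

Step 1 — Convert each phasor to rectangular form:
  V1 = 22.7·(cos(109.7°) + j·sin(109.7°)) = -7.652 + j21.37 V
  V2 = 38.3·(cos(-20.8°) + j·sin(-20.8°)) = 35.8 - j13.6 V
  V3 = 76.5·(cos(-139.5°) + j·sin(-139.5°)) = -58.17 - j49.68 V
  V4 = 39.6·(cos(30.0°) + j·sin(30.0°)) = 34.29 + j19.8 V
Step 2 — Sum components: V_total = 4.275 - j22.11 V.
Step 3 — Convert to polar: |V_total| = 22.52 V, ∠V_total = -79.1°.

V_total = 22.52∠-79.1° V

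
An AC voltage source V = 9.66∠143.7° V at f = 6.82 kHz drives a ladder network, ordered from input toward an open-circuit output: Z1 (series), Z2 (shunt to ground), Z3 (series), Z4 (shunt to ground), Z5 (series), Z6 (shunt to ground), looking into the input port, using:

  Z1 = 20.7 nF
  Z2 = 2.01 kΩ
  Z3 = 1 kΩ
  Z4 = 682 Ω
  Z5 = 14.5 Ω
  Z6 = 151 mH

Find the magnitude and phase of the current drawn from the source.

Step 1 — Angular frequency: ω = 2π·f = 2π·6820 = 4.285e+04 rad/s.
Step 2 — Component impedances:
  Z1: Z = 1/(jωC) = -j/(ω·C) = 0 - j1127 Ω
  Z2: Z = R = 2010 Ω
  Z3: Z = R = 1000 Ω
  Z4: Z = R = 682 Ω
  Z5: Z = R = 14.5 Ω
  Z6: Z = jωL = j·4.285e+04·0.151 = 0 + j6471 Ω
Step 3 — Ladder network (open output): work backward from the far end, alternating series and parallel combinations. Z_in = 913.9 - j1106 Ω = 1435∠-50.4° Ω.
Step 4 — Source phasor: V = 9.66∠143.7° V = -7.785 + j5.719 V.
Step 5 — Ohm's law: I = V / Z_total = (-7.785 + j5.719) / (913.9 - j1106) = -0.006528 - j0.001645 A.
Step 6 — Convert to polar: |I| = 0.006732 A, ∠I = -165.9°.

I = 0.006732∠-165.9° A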